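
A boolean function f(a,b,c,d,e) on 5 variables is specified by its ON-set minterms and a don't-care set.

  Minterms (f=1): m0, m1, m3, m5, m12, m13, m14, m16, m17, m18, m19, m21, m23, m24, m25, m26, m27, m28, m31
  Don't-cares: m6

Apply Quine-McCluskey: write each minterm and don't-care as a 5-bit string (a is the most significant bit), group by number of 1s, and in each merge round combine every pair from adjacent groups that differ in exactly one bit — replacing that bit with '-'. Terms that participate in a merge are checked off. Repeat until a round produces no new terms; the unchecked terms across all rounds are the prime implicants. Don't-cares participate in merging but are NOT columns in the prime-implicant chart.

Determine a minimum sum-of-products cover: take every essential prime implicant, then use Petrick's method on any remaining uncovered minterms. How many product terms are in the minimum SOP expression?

8

Round 0: 00000✓ 00001✓ 00011✓ 00101✓ 00110✓ 01100✓ 01101✓ 01110✓ 10000✓ 10001✓ 10010✓ 10011✓ 10101✓ 10111✓ 11000✓ 11001✓ 11010✓ 11011✓ 11100✓ 11111✓
Round 1: -0000✓ -0001✓ -0011✓ -0101✓ -1100 0-101 0-110 00-01✓ 000-1✓ 0000-✓ 011-0 0110- 1-000✓ 1-001✓ 1-010✓ 1-011✓ 1-111✓ 10-01✓ 10-11✓ 100-0✓ 100-1✓ 1000-✓ 1001-✓ 101-1✓ 11-00 11-11✓ 110-0✓ 110-1✓ 1100-✓ 1101-✓
Round 2: -0-01 -00-1 -000- 1--11 1-0-0✓ 1-0-1✓ 1-00-✓ 1-01-✓ 10--1 100--✓ 110--✓
Round 3: 1-0--
PIs = {-0-01, -00-1, -000-, -1100, 0-101, 0-110, 011-0, 0110-, 1--11, 1-0--, 10--1, 11-00}
Coverage chart:
  m0: -000- ←essential
  m1: -0-01,-00-1,-000-
  m3: -00-1 ←essential
  m5: -0-01,0-101
  m12: -1100,011-0,0110-
  m13: 0-101,0110-
  m14: 0-110,011-0
  m16: -000-,1-0--
  m17: -0-01,-00-1,-000-,1-0--,10--1
  m18: 1-0-- ←essential
  m19: -00-1,1--11,1-0--,10--1
  m21: -0-01,10--1
  m23: 1--11,10--1
  m24: 1-0--,11-00
  m25: 1-0-- ←essential
  m26: 1-0-- ←essential
  m27: 1--11,1-0--
  m28: -1100,11-00
  m31: 1--11 ←essential
Essential: -00-1, -000-, 1--11, 1-0--
Petrick residual → -0-01, -1100, 0-101, 0-110
Min cover (8 terms): b'd'e + b'c'e + b'c'd' + bcd'e' + a'cd'e + a'cde' + ade + ac'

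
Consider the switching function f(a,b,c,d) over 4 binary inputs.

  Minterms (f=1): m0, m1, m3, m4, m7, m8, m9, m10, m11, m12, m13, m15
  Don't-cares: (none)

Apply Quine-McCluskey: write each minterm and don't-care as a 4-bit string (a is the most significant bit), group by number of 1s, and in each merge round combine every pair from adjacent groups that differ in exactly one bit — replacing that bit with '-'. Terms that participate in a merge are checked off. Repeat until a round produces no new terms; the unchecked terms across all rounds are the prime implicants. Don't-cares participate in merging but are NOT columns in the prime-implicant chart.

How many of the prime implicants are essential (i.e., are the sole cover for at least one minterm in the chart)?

3

size-2^0 implicants → 0000(✓)  0001(✓)  0011(✓)  0100(✓)  0111(✓)  1000(✓)  1001(✓)  1010(✓)  1011(✓)  1100(✓)  1101(✓)  1111(✓)
size-2^1 implicants → -000(✓)  -001(✓)  -011(✓)  -100(✓)  -111(✓)  0-00(✓)  0-11(✓)  00-1(✓)  000-(✓)  1-00(✓)  1-01(✓)  1-11(✓)  10-0(✓)  10-1(✓)  100-(✓)  101-(✓)  11-1(✓)  110-(✓)
size-2^2 implicants → --00  --11  -0-1  -00-  1--1  1-0-  10--
Unchecked terms (primes): --00, --11, -0-1, -00-, 1--1, 1-0-, 10--
Minterm coverage:
  m0 ⊆ --00,-00-
  m1 ⊆ -0-1,-00-
  m3 ⊆ --11,-0-1
  m4 ⊆ --00 [E]
  m7 ⊆ --11 [E]
  m8 ⊆ --00,-00-,1-0-,10--
  m9 ⊆ -0-1,-00-,1--1,1-0-,10--
  m10 ⊆ 10-- [E]
  m11 ⊆ --11,-0-1,1--1,10--
  m12 ⊆ --00,1-0-
  m13 ⊆ 1--1,1-0-
  m15 ⊆ --11,1--1
E = {--00, --11, 10--}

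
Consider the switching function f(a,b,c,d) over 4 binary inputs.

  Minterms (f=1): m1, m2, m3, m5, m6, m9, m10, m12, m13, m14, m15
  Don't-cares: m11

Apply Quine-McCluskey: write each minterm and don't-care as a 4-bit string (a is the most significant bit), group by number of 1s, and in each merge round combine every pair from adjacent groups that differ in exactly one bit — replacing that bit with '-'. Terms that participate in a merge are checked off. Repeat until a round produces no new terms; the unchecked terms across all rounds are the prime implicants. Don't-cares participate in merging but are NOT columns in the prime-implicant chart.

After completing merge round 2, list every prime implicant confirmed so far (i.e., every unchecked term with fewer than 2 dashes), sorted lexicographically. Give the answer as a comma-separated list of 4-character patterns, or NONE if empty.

[col 0] 0001*, 0010*, 0011*, 0101*, 0110*, 1001*, 1010*, 1011*, 1100*, 1101*, 1110*, 1111*
[col 1] -001*, -010*, -011*, -101*, -110*, 0-01*, 0-10*, 00-1*, 001-*, 1-01*, 1-10*, 1-11*, 10-1*, 101-*, 11-0*, 11-1*, 110-*, 111-*
[col 2] --01, --10, -0-1, -01-, 1--1, 1-1-, 11--
Prime implicants: --01, --10, -0-1, -01-, 1--1, 1-1-, 11--

NONE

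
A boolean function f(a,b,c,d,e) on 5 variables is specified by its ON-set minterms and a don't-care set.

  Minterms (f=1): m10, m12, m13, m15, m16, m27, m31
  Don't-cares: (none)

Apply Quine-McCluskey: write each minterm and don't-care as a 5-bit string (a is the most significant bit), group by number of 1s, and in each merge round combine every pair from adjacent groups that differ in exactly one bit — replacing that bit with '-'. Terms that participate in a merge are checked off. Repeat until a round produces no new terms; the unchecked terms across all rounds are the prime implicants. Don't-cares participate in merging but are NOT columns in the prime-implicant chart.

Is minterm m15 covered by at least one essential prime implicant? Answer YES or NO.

NO

[col 0] 01010, 01100*, 01101*, 01111*, 10000, 11011*, 11111*
[col 1] -1111, 011-1, 0110-, 11-11
Prime implicants: -1111, 01010, 011-1, 0110-, 10000, 11-11
PI chart (minterm → PIs covering it):
  10 | 01010  (sole → essential)
  12 | 0110-  (sole → essential)
  13 | 011-1,0110-
  15 | -1111,011-1
  16 | 10000  (sole → essential)
  27 | 11-11  (sole → essential)
  31 | -1111,11-11
Essential prime implicants: 01010, 0110-, 10000, 11-11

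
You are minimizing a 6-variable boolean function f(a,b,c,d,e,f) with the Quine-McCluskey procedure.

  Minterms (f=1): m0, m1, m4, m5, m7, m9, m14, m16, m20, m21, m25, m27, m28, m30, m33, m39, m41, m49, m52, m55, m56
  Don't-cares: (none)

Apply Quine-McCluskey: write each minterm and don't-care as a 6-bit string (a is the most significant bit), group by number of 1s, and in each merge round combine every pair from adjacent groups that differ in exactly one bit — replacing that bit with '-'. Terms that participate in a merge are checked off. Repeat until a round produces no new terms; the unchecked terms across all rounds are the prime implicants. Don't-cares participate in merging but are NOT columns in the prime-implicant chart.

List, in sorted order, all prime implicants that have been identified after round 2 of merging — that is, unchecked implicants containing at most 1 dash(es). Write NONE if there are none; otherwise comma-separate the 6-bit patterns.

-00111, -10100, 0-1001, 0-1110, 0001-1, 01-100, 0110-1, 0111-0, 1-0001, 1-0111, 111000

size-2^0 implicants → 000000(✓)  000001(✓)  000100(✓)  000101(✓)  000111(✓)  001001(✓)  001110(✓)  010000(✓)  010100(✓)  010101(✓)  011001(✓)  011011(✓)  011100(✓)  011110(✓)  100001(✓)  100111(✓)  101001(✓)  110001(✓)  110100(✓)  110111(✓)  111000
size-2^1 implicants → -00001(✓)  -00111  -01001(✓)  -10100  0-0000(✓)  0-0100(✓)  0-0101(✓)  0-1001  0-1110  00-001(✓)  000-00(✓)  000-01(✓)  00000-(✓)  0001-1  00010-(✓)  01-100  010-00(✓)  01010-(✓)  0110-1  0111-0  1-0001  1-0111  10-001(✓)
size-2^2 implicants → -0-001  0-0-00  0-010-  000-0-
Unchecked terms (primes): -0-001, -00111, -10100, 0-0-00, 0-010-, 0-1001, 0-1110, 000-0-, 0001-1, 01-100, 0110-1, 0111-0, 1-0001, 1-0111, 111000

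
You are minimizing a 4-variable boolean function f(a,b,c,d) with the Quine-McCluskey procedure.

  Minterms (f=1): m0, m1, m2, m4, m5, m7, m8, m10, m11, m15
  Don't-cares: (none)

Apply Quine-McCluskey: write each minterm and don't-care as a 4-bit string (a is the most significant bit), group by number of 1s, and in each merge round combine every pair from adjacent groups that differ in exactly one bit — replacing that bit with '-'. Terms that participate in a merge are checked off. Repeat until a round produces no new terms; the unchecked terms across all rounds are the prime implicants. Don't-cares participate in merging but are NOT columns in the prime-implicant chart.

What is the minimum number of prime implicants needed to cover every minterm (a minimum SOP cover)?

size-2^0 implicants → 0000(✓)  0001(✓)  0010(✓)  0100(✓)  0101(✓)  0111(✓)  1000(✓)  1010(✓)  1011(✓)  1111(✓)
size-2^1 implicants → -000(✓)  -010(✓)  -111  0-00(✓)  0-01(✓)  00-0(✓)  000-(✓)  01-1  010-(✓)  1-11  10-0(✓)  101-
size-2^2 implicants → -0-0  0-0-
Unchecked terms (primes): -0-0, -111, 0-0-, 01-1, 1-11, 101-
Minterm coverage:
  m0 ⊆ -0-0,0-0-
  m1 ⊆ 0-0- [E]
  m2 ⊆ -0-0 [E]
  m4 ⊆ 0-0- [E]
  m5 ⊆ 0-0-,01-1
  m7 ⊆ -111,01-1
  m8 ⊆ -0-0 [E]
  m10 ⊆ -0-0,101-
  m11 ⊆ 1-11,101-
  m15 ⊆ -111,1-11
E = {-0-0, 0-0-}
Petrick residual → -111, 1-11
Cover = b'd' + bcd + a'c' + acd  |cover|=4

4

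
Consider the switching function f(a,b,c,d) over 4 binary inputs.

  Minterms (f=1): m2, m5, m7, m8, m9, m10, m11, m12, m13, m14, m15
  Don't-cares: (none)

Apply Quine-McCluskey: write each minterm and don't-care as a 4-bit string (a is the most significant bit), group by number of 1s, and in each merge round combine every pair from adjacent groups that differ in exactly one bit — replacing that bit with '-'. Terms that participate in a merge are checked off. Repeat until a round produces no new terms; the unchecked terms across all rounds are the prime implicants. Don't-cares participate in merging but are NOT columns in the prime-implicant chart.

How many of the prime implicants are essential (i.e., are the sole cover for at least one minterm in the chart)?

3

Round 0: 0010✓ 0101✓ 0111✓ 1000✓ 1001✓ 1010✓ 1011✓ 1100✓ 1101✓ 1110✓ 1111✓
Round 1: -010 -101✓ -111✓ 01-1✓ 1-00✓ 1-01✓ 1-10✓ 1-11✓ 10-0✓ 10-1✓ 100-✓ 101-✓ 11-0✓ 11-1✓ 110-✓ 111-✓
Round 2: -1-1 1--0✓ 1--1✓ 1-0-✓ 1-1-✓ 10--✓ 11--✓
Round 3: 1---
PIs = {-010, -1-1, 1---}
Coverage chart:
  m2: -010 ←essential
  m5: -1-1 ←essential
  m7: -1-1 ←essential
  m8: 1--- ←essential
  m9: 1--- ←essential
  m10: -010,1---
  m11: 1--- ←essential
  m12: 1--- ←essential
  m13: -1-1,1---
  m14: 1--- ←essential
  m15: -1-1,1---
Essential: -010, -1-1, 1---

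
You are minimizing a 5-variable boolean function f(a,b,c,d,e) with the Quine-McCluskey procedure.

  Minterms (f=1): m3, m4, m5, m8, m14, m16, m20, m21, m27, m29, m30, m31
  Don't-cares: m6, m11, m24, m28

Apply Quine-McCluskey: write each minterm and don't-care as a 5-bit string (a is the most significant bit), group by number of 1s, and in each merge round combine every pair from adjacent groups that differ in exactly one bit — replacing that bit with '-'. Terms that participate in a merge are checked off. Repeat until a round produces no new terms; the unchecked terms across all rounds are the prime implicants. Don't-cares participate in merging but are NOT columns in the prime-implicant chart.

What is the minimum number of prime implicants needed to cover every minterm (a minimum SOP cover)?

7

[col 0] 00011*, 00100*, 00101*, 00110*, 01000*, 01011*, 01110*, 10000*, 10100*, 10101*, 11000*, 11011*, 11100*, 11101*, 11110*, 11111*
[col 1] -0100*, -0101*, -1000, -1011, -1110, 0-011, 0-110, 001-0, 0010-*, 1-000*, 1-100*, 1-101*, 10-00*, 1010-*, 11-00*, 11-11, 111-0*, 111-1*, 1110-*, 1111-*
[col 2] -010-, 1--00, 1-10-, 111--
Prime implicants: -010-, -1000, -1011, -1110, 0-011, 0-110, 001-0, 1--00, 1-10-, 11-11, 111--
PI chart (minterm → PIs covering it):
  3 | 0-011  (sole → essential)
  4 | -010-,001-0
  5 | -010-  (sole → essential)
  8 | -1000  (sole → essential)
  14 | -1110,0-110
  16 | 1--00  (sole → essential)
  20 | -010-,1--00,1-10-
  21 | -010-,1-10-
  27 | -1011,11-11
  29 | 1-10-,111--
  30 | -1110,111--
  31 | 11-11,111--
Essential prime implicants: -010-, -1000, 0-011, 1--00
Petrick residual → -1011, -1110, 111--
Minimum SOP uses 7 PIs: b'cd' + bc'd'e' + bc'de + bcde' + a'c'de + ad'e' + abc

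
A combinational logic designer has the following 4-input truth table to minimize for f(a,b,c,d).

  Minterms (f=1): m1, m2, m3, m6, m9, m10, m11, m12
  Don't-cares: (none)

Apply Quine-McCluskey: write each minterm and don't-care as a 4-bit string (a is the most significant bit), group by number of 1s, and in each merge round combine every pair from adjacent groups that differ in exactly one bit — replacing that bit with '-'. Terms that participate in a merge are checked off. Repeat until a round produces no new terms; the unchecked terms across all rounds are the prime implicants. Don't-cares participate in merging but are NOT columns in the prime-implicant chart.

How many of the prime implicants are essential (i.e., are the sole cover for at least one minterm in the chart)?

[col 0] 0001*, 0010*, 0011*, 0110*, 1001*, 1010*, 1011*, 1100
[col 1] -001*, -010*, -011*, 0-10, 00-1*, 001-*, 10-1*, 101-*
[col 2] -0-1, -01-
Prime implicants: -0-1, -01-, 0-10, 1100
PI chart (minterm → PIs covering it):
  1 | -0-1  (sole → essential)
  2 | -01-,0-10
  3 | -0-1,-01-
  6 | 0-10  (sole → essential)
  9 | -0-1  (sole → essential)
  10 | -01-  (sole → essential)
  11 | -0-1,-01-
  12 | 1100  (sole → essential)
Essential prime implicants: -0-1, -01-, 0-10, 1100

4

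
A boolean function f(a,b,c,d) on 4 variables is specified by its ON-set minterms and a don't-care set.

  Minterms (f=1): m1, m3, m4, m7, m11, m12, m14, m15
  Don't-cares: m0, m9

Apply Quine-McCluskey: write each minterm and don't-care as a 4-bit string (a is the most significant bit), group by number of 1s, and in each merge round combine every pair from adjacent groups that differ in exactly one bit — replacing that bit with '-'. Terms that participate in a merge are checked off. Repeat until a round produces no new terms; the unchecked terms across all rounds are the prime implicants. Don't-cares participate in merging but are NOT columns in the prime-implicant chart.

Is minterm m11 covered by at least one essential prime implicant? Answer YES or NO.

YES

size-2^0 implicants → 0000(✓)  0001(✓)  0011(✓)  0100(✓)  0111(✓)  1001(✓)  1011(✓)  1100(✓)  1110(✓)  1111(✓)
size-2^1 implicants → -001(✓)  -011(✓)  -100  -111(✓)  0-00  0-11(✓)  00-1(✓)  000-  1-11(✓)  10-1(✓)  11-0  111-
size-2^2 implicants → --11  -0-1
Unchecked terms (primes): --11, -0-1, -100, 0-00, 000-, 11-0, 111-
Minterm coverage:
  m1 ⊆ -0-1,000-
  m3 ⊆ --11,-0-1
  m4 ⊆ -100,0-00
  m7 ⊆ --11 [E]
  m11 ⊆ --11,-0-1
  m12 ⊆ -100,11-0
  m14 ⊆ 11-0,111-
  m15 ⊆ --11,111-
E = {--11}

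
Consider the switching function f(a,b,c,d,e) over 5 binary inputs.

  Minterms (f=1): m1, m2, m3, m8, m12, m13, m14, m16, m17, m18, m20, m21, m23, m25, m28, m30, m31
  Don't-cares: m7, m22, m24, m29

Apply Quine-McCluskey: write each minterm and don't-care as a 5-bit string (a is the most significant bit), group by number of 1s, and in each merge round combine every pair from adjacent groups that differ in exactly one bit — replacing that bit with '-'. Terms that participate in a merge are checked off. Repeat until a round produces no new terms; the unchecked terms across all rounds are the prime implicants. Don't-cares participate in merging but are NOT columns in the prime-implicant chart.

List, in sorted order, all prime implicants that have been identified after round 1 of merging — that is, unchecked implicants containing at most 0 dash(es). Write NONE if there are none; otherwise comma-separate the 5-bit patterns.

size-2^0 implicants → 00001(✓)  00010(✓)  00011(✓)  00111(✓)  01000(✓)  01100(✓)  01101(✓)  01110(✓)  10000(✓)  10001(✓)  10010(✓)  10100(✓)  10101(✓)  10110(✓)  10111(✓)  11000(✓)  11001(✓)  11100(✓)  11101(✓)  11110(✓)  11111(✓)
size-2^1 implicants → -0001  -0010  -0111  -1000(✓)  -1100(✓)  -1101(✓)  -1110(✓)  00-11  000-1  0001-  01-00(✓)  011-0(✓)  0110-(✓)  1-000(✓)  1-001(✓)  1-100(✓)  1-101(✓)  1-110(✓)  1-111(✓)  10-00(✓)  10-01(✓)  10-10(✓)  100-0(✓)  1000-(✓)  101-0(✓)  101-1(✓)  1010-(✓)  1011-(✓)  11-00(✓)  11-01(✓)  1100-(✓)  111-0(✓)  111-1(✓)  1110-(✓)  1111-(✓)
size-2^2 implicants → -1-00  -11-0  -110-  1--00(✓)  1--01(✓)  1-00-(✓)  1-1-0(✓)  1-1-1(✓)  1-10-(✓)  1-11-(✓)  10--0  10-0-(✓)  101--(✓)  11-0-(✓)  111--(✓)
size-2^3 implicants → 1--0-  1-1--
Unchecked terms (primes): -0001, -0010, -0111, -1-00, -11-0, -110-, 00-11, 000-1, 0001-, 1--0-, 1-1--, 10--0

NONE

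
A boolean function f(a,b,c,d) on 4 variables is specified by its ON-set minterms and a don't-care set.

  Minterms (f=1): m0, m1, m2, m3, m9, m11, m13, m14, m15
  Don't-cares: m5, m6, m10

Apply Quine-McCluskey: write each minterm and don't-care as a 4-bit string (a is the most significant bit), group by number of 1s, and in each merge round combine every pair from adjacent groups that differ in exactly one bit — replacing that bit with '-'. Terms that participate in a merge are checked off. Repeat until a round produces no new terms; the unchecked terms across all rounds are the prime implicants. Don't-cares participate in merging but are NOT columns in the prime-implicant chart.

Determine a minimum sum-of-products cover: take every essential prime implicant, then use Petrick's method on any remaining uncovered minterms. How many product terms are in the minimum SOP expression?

Round 0: 0000✓ 0001✓ 0010✓ 0011✓ 0101✓ 0110✓ 1001✓ 1010✓ 1011✓ 1101✓ 1110✓ 1111✓
Round 1: -001✓ -010✓ -011✓ -101✓ -110✓ 0-01✓ 0-10✓ 00-0✓ 00-1✓ 000-✓ 001-✓ 1-01✓ 1-10✓ 1-11✓ 10-1✓ 101-✓ 11-1✓ 111-✓
Round 2: --01 --10 -0-1 -01- 00-- 1--1 1-1-
PIs = {--01, --10, -0-1, -01-, 00--, 1--1, 1-1-}
Coverage chart:
  m0: 00-- ←essential
  m1: --01,-0-1,00--
  m2: --10,-01-,00--
  m3: -0-1,-01-,00--
  m9: --01,-0-1,1--1
  m11: -0-1,-01-,1--1,1-1-
  m13: --01,1--1
  m14: --10,1-1-
  m15: 1--1,1-1-
Essential: 00--
Petrick residual → --01, 1-1-
Min cover (3 terms): c'd + a'b' + ac

3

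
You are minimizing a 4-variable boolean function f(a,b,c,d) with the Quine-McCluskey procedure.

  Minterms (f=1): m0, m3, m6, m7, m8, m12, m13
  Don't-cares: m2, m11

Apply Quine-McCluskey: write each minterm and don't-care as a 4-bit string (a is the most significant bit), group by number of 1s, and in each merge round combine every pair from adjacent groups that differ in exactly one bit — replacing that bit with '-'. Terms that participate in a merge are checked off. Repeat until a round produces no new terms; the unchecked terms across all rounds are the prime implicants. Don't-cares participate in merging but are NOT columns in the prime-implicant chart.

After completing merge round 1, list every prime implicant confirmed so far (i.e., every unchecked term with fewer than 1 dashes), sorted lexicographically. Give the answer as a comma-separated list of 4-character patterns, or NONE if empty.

NONE

Round 0: 0000✓ 0010✓ 0011✓ 0110✓ 0111✓ 1000✓ 1011✓ 1100✓ 1101✓
Round 1: -000 -011 0-10✓ 0-11✓ 00-0 001-✓ 011-✓ 1-00 110-
Round 2: 0-1-
PIs = {-000, -011, 0-1-, 00-0, 1-00, 110-}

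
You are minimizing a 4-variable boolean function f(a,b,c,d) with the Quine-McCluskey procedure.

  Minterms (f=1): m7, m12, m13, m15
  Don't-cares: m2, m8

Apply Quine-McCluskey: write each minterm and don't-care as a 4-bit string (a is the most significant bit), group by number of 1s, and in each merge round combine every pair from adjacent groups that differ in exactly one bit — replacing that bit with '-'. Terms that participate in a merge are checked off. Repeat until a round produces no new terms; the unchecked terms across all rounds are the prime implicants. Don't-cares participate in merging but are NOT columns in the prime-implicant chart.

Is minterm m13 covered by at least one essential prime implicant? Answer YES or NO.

Round 0: 0010 0111✓ 1000✓ 1100✓ 1101✓ 1111✓
Round 1: -111 1-00 11-1 110-
PIs = {-111, 0010, 1-00, 11-1, 110-}
Coverage chart:
  m7: -111 ←essential
  m12: 1-00,110-
  m13: 11-1,110-
  m15: -111,11-1
Essential: -111

NO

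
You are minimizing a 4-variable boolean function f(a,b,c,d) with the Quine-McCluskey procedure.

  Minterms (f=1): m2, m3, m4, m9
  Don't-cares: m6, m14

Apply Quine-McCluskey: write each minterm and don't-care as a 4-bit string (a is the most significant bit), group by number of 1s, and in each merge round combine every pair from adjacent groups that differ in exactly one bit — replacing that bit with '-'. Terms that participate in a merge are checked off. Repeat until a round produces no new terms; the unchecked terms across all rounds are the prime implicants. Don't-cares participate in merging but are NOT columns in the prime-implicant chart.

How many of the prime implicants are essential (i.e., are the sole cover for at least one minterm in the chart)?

size-2^0 implicants → 0010(✓)  0011(✓)  0100(✓)  0110(✓)  1001  1110(✓)
size-2^1 implicants → -110  0-10  001-  01-0
Unchecked terms (primes): -110, 0-10, 001-, 01-0, 1001
Minterm coverage:
  m2 ⊆ 0-10,001-
  m3 ⊆ 001- [E]
  m4 ⊆ 01-0 [E]
  m9 ⊆ 1001 [E]
E = {001-, 01-0, 1001}

3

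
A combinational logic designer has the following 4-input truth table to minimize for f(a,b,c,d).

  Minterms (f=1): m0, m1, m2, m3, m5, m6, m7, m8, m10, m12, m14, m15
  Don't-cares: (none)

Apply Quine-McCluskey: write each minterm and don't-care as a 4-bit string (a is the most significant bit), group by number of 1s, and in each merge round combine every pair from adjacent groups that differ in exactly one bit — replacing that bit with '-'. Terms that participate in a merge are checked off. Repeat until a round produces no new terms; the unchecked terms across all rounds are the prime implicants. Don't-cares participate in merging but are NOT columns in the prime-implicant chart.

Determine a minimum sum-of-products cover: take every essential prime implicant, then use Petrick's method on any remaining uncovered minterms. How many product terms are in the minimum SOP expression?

size-2^0 implicants → 0000(✓)  0001(✓)  0010(✓)  0011(✓)  0101(✓)  0110(✓)  0111(✓)  1000(✓)  1010(✓)  1100(✓)  1110(✓)  1111(✓)
size-2^1 implicants → -000(✓)  -010(✓)  -110(✓)  -111(✓)  0-01(✓)  0-10(✓)  0-11(✓)  00-0(✓)  00-1(✓)  000-(✓)  001-(✓)  01-1(✓)  011-(✓)  1-00(✓)  1-10(✓)  10-0(✓)  11-0(✓)  111-(✓)
size-2^2 implicants → --10  -0-0  -11-  0--1  0-1-  00--  1--0
Unchecked terms (primes): --10, -0-0, -11-, 0--1, 0-1-, 00--, 1--0
Minterm coverage:
  m0 ⊆ -0-0,00--
  m1 ⊆ 0--1,00--
  m2 ⊆ --10,-0-0,0-1-,00--
  m3 ⊆ 0--1,0-1-,00--
  m5 ⊆ 0--1 [E]
  m6 ⊆ --10,-11-,0-1-
  m7 ⊆ -11-,0--1,0-1-
  m8 ⊆ -0-0,1--0
  m10 ⊆ --10,-0-0,1--0
  m12 ⊆ 1--0 [E]
  m14 ⊆ --10,-11-,1--0
  m15 ⊆ -11- [E]
E = {-11-, 0--1, 1--0}
Petrick residual → -0-0
Cover = b'd' + bc + a'd + ad'  |cover|=4

4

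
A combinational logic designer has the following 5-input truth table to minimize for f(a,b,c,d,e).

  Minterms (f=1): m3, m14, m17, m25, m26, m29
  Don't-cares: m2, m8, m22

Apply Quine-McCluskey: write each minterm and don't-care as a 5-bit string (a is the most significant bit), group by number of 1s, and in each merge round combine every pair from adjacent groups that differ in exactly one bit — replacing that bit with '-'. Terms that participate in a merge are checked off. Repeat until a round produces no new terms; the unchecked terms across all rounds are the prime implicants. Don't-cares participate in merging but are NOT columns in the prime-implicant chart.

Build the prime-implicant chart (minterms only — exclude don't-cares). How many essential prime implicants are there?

5

Round 0: 00010✓ 00011✓ 01000 01110 10001✓ 10110 11001✓ 11010 11101✓
Round 1: 0001- 1-001 11-01
PIs = {0001-, 01000, 01110, 1-001, 10110, 11-01, 11010}
Coverage chart:
  m3: 0001- ←essential
  m14: 01110 ←essential
  m17: 1-001 ←essential
  m25: 1-001,11-01
  m26: 11010 ←essential
  m29: 11-01 ←essential
Essential: 0001-, 01110, 1-001, 11-01, 11010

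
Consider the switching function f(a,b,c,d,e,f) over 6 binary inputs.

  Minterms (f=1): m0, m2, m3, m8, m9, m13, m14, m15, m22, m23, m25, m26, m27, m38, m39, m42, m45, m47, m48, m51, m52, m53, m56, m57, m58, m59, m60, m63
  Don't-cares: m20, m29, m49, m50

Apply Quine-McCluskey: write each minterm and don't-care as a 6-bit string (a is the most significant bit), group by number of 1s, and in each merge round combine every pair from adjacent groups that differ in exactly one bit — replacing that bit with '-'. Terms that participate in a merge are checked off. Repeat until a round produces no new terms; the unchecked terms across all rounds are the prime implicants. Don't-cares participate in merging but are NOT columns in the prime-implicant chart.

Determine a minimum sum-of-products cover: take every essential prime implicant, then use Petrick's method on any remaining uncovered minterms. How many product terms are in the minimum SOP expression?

13

[col 0] 000000*, 000010*, 000011*, 001000*, 001001*, 001101*, 001110*, 001111*, 010100*, 010110*, 010111*, 011001*, 011010*, 011011*, 011101*, 100110*, 100111*, 101010*, 101101*, 101111*, 110000*, 110001*, 110010*, 110011*, 110100*, 110101*, 111000*, 111001*, 111010*, 111011*, 111100*, 111111*
[col 1] -01101*, -01111*, -10100, -11001*, -11010*, -11011*, 0-1001*, 0-1101*, 00-000, 0000-0, 00001-, 001-01*, 00100-, 0011-1*, 00111-, 0101-0, 01011-, 011-01*, 0110-1*, 01101-*, 1-1010, 1-1111, 10-111, 10011-, 1011-1*, 11-000*, 11-001*, 11-010*, 11-011*, 11-100*, 110-00*, 110-01*, 1100-0*, 1100-1*, 11000-*, 11001-*, 11010-*, 111-00*, 111-11, 1110-0*, 1110-1*, 11100-*, 11101-*
[col 2] -011-1, -110-1, -1101-, 0-1-01, 11--00, 11-0-0*, 11-0-1*, 11-00-*, 11-01-*, 110-0-, 1100--*, 1110--*
[col 3] 11-0--
Prime implicants: -011-1, -10100, -110-1, -1101-, 0-1-01, 00-000, 0000-0, 00001-, 00100-, 00111-, 0101-0, 01011-, 1-1010, 1-1111, 10-111, 10011-, 11--00, 11-0--, 110-0-, 111-11
PI chart (minterm → PIs covering it):
  0 | 00-000,0000-0
  2 | 0000-0,00001-
  3 | 00001-  (sole → essential)
  8 | 00-000,00100-
  9 | 0-1-01,00100-
  13 | -011-1,0-1-01
  14 | 00111-  (sole → essential)
  15 | -011-1,00111-
  22 | 0101-0,01011-
  23 | 01011-  (sole → essential)
  25 | -110-1,0-1-01
  26 | -1101-  (sole → essential)
  27 | -110-1,-1101-
  38 | 10011-  (sole → essential)
  39 | 10-111,10011-
  42 | 1-1010  (sole → essential)
  45 | -011-1  (sole → essential)
  47 | -011-1,1-1111,10-111
  48 | 11--00,11-0--,110-0-
  51 | 11-0--  (sole → essential)
  52 | -10100,11--00,110-0-
  53 | 110-0-  (sole → essential)
  56 | 11--00,11-0--
  57 | -110-1,11-0--
  58 | -1101-,1-1010,11-0--
  59 | -110-1,-1101-,11-0--,111-11
  60 | 11--00  (sole → essential)
  63 | 1-1111,111-11
Essential prime implicants: -011-1, -1101-, 00001-, 00111-, 01011-, 1-1010, 10011-, 11--00, 11-0--, 110-0-
Petrick residual → 0-1-01, 00-000, 1-1111
Minimum SOP uses 13 PIs: b'cdf + bcd'e + a'ce'f + a'b'd'e'f' + a'b'c'd'e + a'b'cde + a'bc'de + acd'ef' + acdef + ab'c'de + abe'f' + abd' + abc'e'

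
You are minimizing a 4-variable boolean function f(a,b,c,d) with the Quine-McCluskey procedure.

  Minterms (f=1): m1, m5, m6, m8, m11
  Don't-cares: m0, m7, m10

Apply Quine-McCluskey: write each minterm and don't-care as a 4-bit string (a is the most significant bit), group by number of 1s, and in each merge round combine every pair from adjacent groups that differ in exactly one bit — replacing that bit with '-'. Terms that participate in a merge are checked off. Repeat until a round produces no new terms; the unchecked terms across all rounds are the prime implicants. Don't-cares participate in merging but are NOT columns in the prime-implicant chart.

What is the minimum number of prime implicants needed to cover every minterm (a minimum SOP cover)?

4

Round 0: 0000✓ 0001✓ 0101✓ 0110✓ 0111✓ 1000✓ 1010✓ 1011✓
Round 1: -000 0-01 000- 01-1 011- 10-0 101-
PIs = {-000, 0-01, 000-, 01-1, 011-, 10-0, 101-}
Coverage chart:
  m1: 0-01,000-
  m5: 0-01,01-1
  m6: 011- ←essential
  m8: -000,10-0
  m11: 101- ←essential
Essential: 011-, 101-
Petrick residual → -000, 0-01
Min cover (4 terms): b'c'd' + a'c'd + a'bc + ab'c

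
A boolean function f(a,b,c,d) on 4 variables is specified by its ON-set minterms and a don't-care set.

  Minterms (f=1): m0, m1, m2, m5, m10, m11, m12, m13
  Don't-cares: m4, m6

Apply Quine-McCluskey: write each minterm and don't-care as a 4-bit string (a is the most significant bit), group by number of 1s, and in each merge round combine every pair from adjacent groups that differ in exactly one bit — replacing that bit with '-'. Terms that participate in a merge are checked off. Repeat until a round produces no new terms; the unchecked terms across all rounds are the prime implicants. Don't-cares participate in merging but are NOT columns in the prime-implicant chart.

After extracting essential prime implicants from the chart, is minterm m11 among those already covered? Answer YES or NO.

YES

size-2^0 implicants → 0000(✓)  0001(✓)  0010(✓)  0100(✓)  0101(✓)  0110(✓)  1010(✓)  1011(✓)  1100(✓)  1101(✓)
size-2^1 implicants → -010  -100(✓)  -101(✓)  0-00(✓)  0-01(✓)  0-10(✓)  00-0(✓)  000-(✓)  01-0(✓)  010-(✓)  101-  110-(✓)
size-2^2 implicants → -10-  0--0  0-0-
Unchecked terms (primes): -010, -10-, 0--0, 0-0-, 101-
Minterm coverage:
  m0 ⊆ 0--0,0-0-
  m1 ⊆ 0-0- [E]
  m2 ⊆ -010,0--0
  m5 ⊆ -10-,0-0-
  m10 ⊆ -010,101-
  m11 ⊆ 101- [E]
  m12 ⊆ -10- [E]
  m13 ⊆ -10- [E]
E = {-10-, 0-0-, 101-}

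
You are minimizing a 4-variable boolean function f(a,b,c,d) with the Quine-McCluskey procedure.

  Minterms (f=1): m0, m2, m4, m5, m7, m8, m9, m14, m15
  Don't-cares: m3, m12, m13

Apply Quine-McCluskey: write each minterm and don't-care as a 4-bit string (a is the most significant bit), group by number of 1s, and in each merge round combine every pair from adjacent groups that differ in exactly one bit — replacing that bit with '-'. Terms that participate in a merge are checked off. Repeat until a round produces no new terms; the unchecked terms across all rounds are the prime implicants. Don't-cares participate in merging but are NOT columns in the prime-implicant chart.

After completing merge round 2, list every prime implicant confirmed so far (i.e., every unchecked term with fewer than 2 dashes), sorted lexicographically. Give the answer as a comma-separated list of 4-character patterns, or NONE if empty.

[col 0] 0000*, 0010*, 0011*, 0100*, 0101*, 0111*, 1000*, 1001*, 1100*, 1101*, 1110*, 1111*
[col 1] -000*, -100*, -101*, -111*, 0-00*, 0-11, 00-0, 001-, 01-1*, 010-*, 1-00*, 1-01*, 100-*, 11-0*, 11-1*, 110-*, 111-*
[col 2] --00, -1-1, -10-, 1-0-, 11--
Prime implicants: --00, -1-1, -10-, 0-11, 00-0, 001-, 1-0-, 11--

0-11, 00-0, 001-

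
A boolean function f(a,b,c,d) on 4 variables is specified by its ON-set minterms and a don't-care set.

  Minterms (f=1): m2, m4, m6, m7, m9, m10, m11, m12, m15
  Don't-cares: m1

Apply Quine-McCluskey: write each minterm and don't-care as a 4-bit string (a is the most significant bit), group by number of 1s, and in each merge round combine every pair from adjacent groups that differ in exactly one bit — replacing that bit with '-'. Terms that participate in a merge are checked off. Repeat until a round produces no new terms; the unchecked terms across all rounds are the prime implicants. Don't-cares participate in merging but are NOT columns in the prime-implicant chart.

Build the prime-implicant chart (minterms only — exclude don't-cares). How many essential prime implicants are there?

1

Round 0: 0001✓ 0010✓ 0100✓ 0110✓ 0111✓ 1001✓ 1010✓ 1011✓ 1100✓ 1111✓
Round 1: -001 -010 -100 -111 0-10 01-0 011- 1-11 10-1 101-
PIs = {-001, -010, -100, -111, 0-10, 01-0, 011-, 1-11, 10-1, 101-}
Coverage chart:
  m2: -010,0-10
  m4: -100,01-0
  m6: 0-10,01-0,011-
  m7: -111,011-
  m9: -001,10-1
  m10: -010,101-
  m11: 1-11,10-1,101-
  m12: -100 ←essential
  m15: -111,1-11
Essential: -100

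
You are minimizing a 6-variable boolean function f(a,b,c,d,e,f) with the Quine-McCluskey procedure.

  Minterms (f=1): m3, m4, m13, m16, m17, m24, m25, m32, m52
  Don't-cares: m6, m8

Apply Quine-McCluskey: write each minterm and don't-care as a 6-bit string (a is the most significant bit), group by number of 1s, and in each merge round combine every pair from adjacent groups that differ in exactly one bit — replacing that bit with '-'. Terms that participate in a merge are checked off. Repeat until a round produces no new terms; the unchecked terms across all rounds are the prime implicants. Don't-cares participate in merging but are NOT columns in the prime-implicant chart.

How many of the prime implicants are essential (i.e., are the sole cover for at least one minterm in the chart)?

6

size-2^0 implicants → 000011  000100(✓)  000110(✓)  001000(✓)  001101  010000(✓)  010001(✓)  011000(✓)  011001(✓)  100000  110100
size-2^1 implicants → 0-1000  0001-0  01-000(✓)  01-001(✓)  01000-(✓)  01100-(✓)
size-2^2 implicants → 01-00-
Unchecked terms (primes): 0-1000, 000011, 0001-0, 001101, 01-00-, 100000, 110100
Minterm coverage:
  m3 ⊆ 000011 [E]
  m4 ⊆ 0001-0 [E]
  m13 ⊆ 001101 [E]
  m16 ⊆ 01-00- [E]
  m17 ⊆ 01-00- [E]
  m24 ⊆ 0-1000,01-00-
  m25 ⊆ 01-00- [E]
  m32 ⊆ 100000 [E]
  m52 ⊆ 110100 [E]
E = {000011, 0001-0, 001101, 01-00-, 100000, 110100}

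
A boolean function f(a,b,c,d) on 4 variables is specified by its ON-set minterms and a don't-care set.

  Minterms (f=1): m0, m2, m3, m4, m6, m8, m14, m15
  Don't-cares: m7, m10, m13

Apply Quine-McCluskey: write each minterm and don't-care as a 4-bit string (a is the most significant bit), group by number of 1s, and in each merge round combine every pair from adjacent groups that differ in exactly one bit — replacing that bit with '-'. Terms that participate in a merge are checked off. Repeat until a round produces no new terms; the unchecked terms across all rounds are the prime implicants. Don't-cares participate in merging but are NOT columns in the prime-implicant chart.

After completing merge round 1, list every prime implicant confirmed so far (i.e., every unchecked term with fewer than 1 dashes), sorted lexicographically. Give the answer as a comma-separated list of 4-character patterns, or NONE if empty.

size-2^0 implicants → 0000(✓)  0010(✓)  0011(✓)  0100(✓)  0110(✓)  0111(✓)  1000(✓)  1010(✓)  1101(✓)  1110(✓)  1111(✓)
size-2^1 implicants → -000(✓)  -010(✓)  -110(✓)  -111(✓)  0-00(✓)  0-10(✓)  0-11(✓)  00-0(✓)  001-(✓)  01-0(✓)  011-(✓)  1-10(✓)  10-0(✓)  11-1  111-(✓)
size-2^2 implicants → --10  -0-0  -11-  0--0  0-1-
Unchecked terms (primes): --10, -0-0, -11-, 0--0, 0-1-, 11-1

NONE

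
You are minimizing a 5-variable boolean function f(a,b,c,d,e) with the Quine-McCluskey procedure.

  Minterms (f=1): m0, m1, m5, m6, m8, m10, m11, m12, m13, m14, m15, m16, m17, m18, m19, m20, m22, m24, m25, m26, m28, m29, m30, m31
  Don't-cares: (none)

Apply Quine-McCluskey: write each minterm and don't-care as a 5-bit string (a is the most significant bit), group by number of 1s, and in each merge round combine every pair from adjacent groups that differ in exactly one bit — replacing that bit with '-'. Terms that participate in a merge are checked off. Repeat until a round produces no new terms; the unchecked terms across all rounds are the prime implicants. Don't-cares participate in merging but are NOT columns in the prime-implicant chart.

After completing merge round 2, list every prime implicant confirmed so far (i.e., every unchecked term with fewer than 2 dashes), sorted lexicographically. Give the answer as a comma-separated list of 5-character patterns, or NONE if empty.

0-101, 00-01

[col 0] 00000*, 00001*, 00101*, 00110*, 01000*, 01010*, 01011*, 01100*, 01101*, 01110*, 01111*, 10000*, 10001*, 10010*, 10011*, 10100*, 10110*, 11000*, 11001*, 11010*, 11100*, 11101*, 11110*, 11111*
[col 1] -0000*, -0001*, -0110*, -1000*, -1010*, -1100*, -1101*, -1110*, -1111*, 0-000*, 0-101, 0-110*, 00-01, 0000-*, 01-00*, 01-10*, 01-11*, 010-0*, 0101-*, 011-0*, 011-1*, 0110-*, 0111-*, 1-000*, 1-001*, 1-010*, 1-100*, 1-110*, 10-00*, 10-10*, 100-0*, 100-1*, 1000-*, 1001-*, 101-0*, 11-00*, 11-01*, 11-10*, 110-0*, 1100-*, 111-0*, 111-1*, 1110-*, 1111-*
[col 2] --000, --110, -000-, -1-00*, -1-10*, -10-0*, -11-0*, -11-1*, -110-*, -111-*, 01--0*, 01-1-, 011--*, 1--00*, 1--10*, 1-0-0*, 1-00-, 1-1-0*, 10--0*, 100--, 11--0*, 11-0-, 111--*
[col 3] -1--0, -11--, 1---0
Prime implicants: --000, --110, -000-, -1--0, -11--, 0-101, 00-01, 01-1-, 1---0, 1-00-, 100--, 11-0-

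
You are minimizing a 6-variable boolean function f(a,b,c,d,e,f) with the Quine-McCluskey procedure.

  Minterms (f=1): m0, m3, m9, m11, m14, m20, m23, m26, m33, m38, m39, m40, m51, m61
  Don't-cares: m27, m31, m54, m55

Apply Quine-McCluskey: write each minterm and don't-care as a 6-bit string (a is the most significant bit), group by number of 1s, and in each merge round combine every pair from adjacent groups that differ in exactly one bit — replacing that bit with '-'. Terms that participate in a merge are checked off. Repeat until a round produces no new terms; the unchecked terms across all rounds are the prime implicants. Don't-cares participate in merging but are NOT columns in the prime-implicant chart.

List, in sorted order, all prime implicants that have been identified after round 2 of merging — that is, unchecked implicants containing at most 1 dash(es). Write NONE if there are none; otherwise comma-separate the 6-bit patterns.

size-2^0 implicants → 000000  000011(✓)  001001(✓)  001011(✓)  001110  010100  010111(✓)  011010(✓)  011011(✓)  011111(✓)  100001  100110(✓)  100111(✓)  101000  110011(✓)  110110(✓)  110111(✓)  111101
size-2^1 implicants → -10111  0-1011  00-011  0010-1  01-111  011-11  01101-  1-0110(✓)  1-0111(✓)  10011-(✓)  110-11  11011-(✓)
size-2^2 implicants → 1-011-
Unchecked terms (primes): -10111, 0-1011, 00-011, 000000, 0010-1, 001110, 01-111, 010100, 011-11, 01101-, 1-011-, 100001, 101000, 110-11, 111101

-10111, 0-1011, 00-011, 000000, 0010-1, 001110, 01-111, 010100, 011-11, 01101-, 100001, 101000, 110-11, 111101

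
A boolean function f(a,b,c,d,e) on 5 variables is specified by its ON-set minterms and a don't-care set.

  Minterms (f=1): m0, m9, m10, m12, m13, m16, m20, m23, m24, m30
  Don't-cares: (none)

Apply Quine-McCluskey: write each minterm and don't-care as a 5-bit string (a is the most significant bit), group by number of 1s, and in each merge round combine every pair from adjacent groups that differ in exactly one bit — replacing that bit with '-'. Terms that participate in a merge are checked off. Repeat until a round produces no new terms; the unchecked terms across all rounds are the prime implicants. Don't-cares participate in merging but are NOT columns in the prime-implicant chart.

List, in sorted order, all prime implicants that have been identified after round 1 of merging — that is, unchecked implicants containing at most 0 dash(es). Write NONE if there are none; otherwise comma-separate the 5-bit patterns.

01010, 10111, 11110

Round 0: 00000✓ 01001✓ 01010 01100✓ 01101✓ 10000✓ 10100✓ 10111 11000✓ 11110
Round 1: -0000 01-01 0110- 1-000 10-00
PIs = {-0000, 01-01, 01010, 0110-, 1-000, 10-00, 10111, 11110}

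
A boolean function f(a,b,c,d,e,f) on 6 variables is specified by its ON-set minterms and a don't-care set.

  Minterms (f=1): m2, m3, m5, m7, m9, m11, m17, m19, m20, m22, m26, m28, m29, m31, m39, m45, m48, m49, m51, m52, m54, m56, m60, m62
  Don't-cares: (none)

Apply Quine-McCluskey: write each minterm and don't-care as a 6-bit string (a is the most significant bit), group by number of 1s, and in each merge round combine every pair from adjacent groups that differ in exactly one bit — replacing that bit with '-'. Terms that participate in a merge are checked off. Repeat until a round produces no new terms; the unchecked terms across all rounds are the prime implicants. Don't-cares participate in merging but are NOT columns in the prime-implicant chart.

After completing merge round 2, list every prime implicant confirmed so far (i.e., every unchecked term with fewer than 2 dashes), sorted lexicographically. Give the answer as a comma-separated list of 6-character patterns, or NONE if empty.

-00111, 0-0011, 00-011, 000-11, 00001-, 0001-1, 0010-1, 011010, 0111-1, 01110-, 101101, 11000-

size-2^0 implicants → 000010(✓)  000011(✓)  000101(✓)  000111(✓)  001001(✓)  001011(✓)  010001(✓)  010011(✓)  010100(✓)  010110(✓)  011010  011100(✓)  011101(✓)  011111(✓)  100111(✓)  101101  110000(✓)  110001(✓)  110011(✓)  110100(✓)  110110(✓)  111000(✓)  111100(✓)  111110(✓)
size-2^1 implicants → -00111  -10001(✓)  -10011(✓)  -10100(✓)  -10110(✓)  -11100(✓)  0-0011  00-011  000-11  00001-  0001-1  0010-1  01-100(✓)  0100-1(✓)  0101-0(✓)  0111-1  01110-  11-000(✓)  11-100(✓)  11-110(✓)  110-00(✓)  1100-1(✓)  11000-  1101-0(✓)  111-00(✓)  1111-0(✓)
size-2^2 implicants → -1-100  -100-1  -101-0  11--00  11-1-0
Unchecked terms (primes): -00111, -1-100, -100-1, -101-0, 0-0011, 00-011, 000-11, 00001-, 0001-1, 0010-1, 011010, 0111-1, 01110-, 101101, 11--00, 11-1-0, 11000-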